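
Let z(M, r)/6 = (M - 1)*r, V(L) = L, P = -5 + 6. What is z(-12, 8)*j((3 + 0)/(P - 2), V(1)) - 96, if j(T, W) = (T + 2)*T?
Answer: -1968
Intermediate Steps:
P = 1
j(T, W) = T*(2 + T) (j(T, W) = (2 + T)*T = T*(2 + T))
z(M, r) = 6*r*(-1 + M) (z(M, r) = 6*((M - 1)*r) = 6*((-1 + M)*r) = 6*(r*(-1 + M)) = 6*r*(-1 + M))
z(-12, 8)*j((3 + 0)/(P - 2), V(1)) - 96 = (6*8*(-1 - 12))*(((3 + 0)/(1 - 2))*(2 + (3 + 0)/(1 - 2))) - 96 = (6*8*(-13))*((3/(-1))*(2 + 3/(-1))) - 96 = -624*3*(-1)*(2 + 3*(-1)) - 96 = -(-1872)*(2 - 3) - 96 = -(-1872)*(-1) - 96 = -624*3 - 96 = -1872 - 96 = -1968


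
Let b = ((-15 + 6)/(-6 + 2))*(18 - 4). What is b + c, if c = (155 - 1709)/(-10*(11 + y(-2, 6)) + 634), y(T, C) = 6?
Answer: 6531/232 ≈ 28.151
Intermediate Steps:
b = 63/2 (b = -9/(-4)*14 = -9*(-1/4)*14 = (9/4)*14 = 63/2 ≈ 31.500)
c = -777/232 (c = (155 - 1709)/(-10*(11 + 6) + 634) = -1554/(-10*17 + 634) = -1554/(-170 + 634) = -1554/464 = -1554*1/464 = -777/232 ≈ -3.3491)
b + c = 63/2 - 777/232 = 6531/232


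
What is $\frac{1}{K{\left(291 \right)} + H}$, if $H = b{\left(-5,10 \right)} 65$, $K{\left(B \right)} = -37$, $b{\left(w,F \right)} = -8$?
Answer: $- \frac{1}{557} \approx -0.0017953$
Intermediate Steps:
$H = -520$ ($H = \left(-8\right) 65 = -520$)
$\frac{1}{K{\left(291 \right)} + H} = \frac{1}{-37 - 520} = \frac{1}{-557} = - \frac{1}{557}$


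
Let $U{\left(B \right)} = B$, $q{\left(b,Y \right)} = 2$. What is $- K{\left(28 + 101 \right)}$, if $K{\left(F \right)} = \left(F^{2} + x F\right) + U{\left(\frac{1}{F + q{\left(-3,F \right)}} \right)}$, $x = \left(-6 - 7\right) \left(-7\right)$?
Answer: $- \frac{3717781}{131} \approx -28380.0$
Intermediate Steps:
$x = 91$ ($x = \left(-13\right) \left(-7\right) = 91$)
$K{\left(F \right)} = F^{2} + \frac{1}{2 + F} + 91 F$ ($K{\left(F \right)} = \left(F^{2} + 91 F\right) + \frac{1}{F + 2} = \left(F^{2} + 91 F\right) + \frac{1}{2 + F} = F^{2} + \frac{1}{2 + F} + 91 F$)
$- K{\left(28 + 101 \right)} = - \frac{1 + \left(28 + 101\right) \left(2 + \left(28 + 101\right)\right) \left(91 + \left(28 + 101\right)\right)}{2 + \left(28 + 101\right)} = - \frac{1 + 129 \left(2 + 129\right) \left(91 + 129\right)}{2 + 129} = - \frac{1 + 129 \cdot 131 \cdot 220}{131} = - \frac{1 + 3717780}{131} = - \frac{3717781}{131}$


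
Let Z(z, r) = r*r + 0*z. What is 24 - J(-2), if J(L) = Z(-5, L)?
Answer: 20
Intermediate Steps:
Z(z, r) = r² (Z(z, r) = r² + 0 = r²)
J(L) = L²
24 - J(-2) = 24 - 1*(-2)² = 24 - 1*4 = 24 - 4 = 20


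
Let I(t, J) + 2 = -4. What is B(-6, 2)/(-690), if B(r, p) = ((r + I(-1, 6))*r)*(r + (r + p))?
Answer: 24/23 ≈ 1.0435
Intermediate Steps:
I(t, J) = -6 (I(t, J) = -2 - 4 = -6)
B(r, p) = r*(-6 + r)*(p + 2*r) (B(r, p) = ((r - 6)*r)*(r + (r + p)) = ((-6 + r)*r)*(r + (p + r)) = (r*(-6 + r))*(p + 2*r) = r*(-6 + r)*(p + 2*r))
B(-6, 2)/(-690) = -6*(-12*(-6) - 6*2 + 2*(-6)**2 + 2*(-6))/(-690) = -6*(72 - 12 + 2*36 - 12)*(-1/690) = -6*(72 - 12 + 72 - 12)*(-1/690) = -6*120*(-1/690) = -720*(-1/690) = 24/23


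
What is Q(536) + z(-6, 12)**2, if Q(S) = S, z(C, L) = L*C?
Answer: 5720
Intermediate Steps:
z(C, L) = C*L
Q(536) + z(-6, 12)**2 = 536 + (-6*12)**2 = 536 + (-72)**2 = 536 + 5184 = 5720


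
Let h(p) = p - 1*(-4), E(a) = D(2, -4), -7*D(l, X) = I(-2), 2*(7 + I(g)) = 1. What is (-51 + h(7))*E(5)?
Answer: -260/7 ≈ -37.143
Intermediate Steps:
I(g) = -13/2 (I(g) = -7 + (1/2)*1 = -7 + 1/2 = -13/2)
D(l, X) = 13/14 (D(l, X) = -1/7*(-13/2) = 13/14)
E(a) = 13/14
h(p) = 4 + p (h(p) = p + 4 = 4 + p)
(-51 + h(7))*E(5) = (-51 + (4 + 7))*(13/14) = (-51 + 11)*(13/14) = -40*13/14 = -260/7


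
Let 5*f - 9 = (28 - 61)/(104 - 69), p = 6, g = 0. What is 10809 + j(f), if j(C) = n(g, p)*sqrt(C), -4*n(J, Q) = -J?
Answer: 10809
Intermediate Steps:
n(J, Q) = J/4 (n(J, Q) = -(-1)*J/4 = J/4)
f = 282/175 (f = 9/5 + ((28 - 61)/(104 - 69))/5 = 9/5 + (-33/35)/5 = 9/5 + (-33*1/35)/5 = 9/5 + (1/5)*(-33/35) = 9/5 - 33/175 = 282/175 ≈ 1.6114)
j(C) = 0 (j(C) = ((1/4)*0)*sqrt(C) = 0*sqrt(C) = 0)
10809 + j(f) = 10809 + 0 = 10809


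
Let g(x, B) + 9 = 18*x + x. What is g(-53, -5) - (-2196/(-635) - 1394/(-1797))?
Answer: -1164183922/1141095 ≈ -1020.2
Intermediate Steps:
g(x, B) = -9 + 19*x (g(x, B) = -9 + (18*x + x) = -9 + 19*x)
g(-53, -5) - (-2196/(-635) - 1394/(-1797)) = (-9 + 19*(-53)) - (-2196/(-635) - 1394/(-1797)) = (-9 - 1007) - (-2196*(-1/635) - 1394*(-1/1797)) = -1016 - (2196/635 + 1394/1797) = -1016 - 1*4831402/1141095 = -1016 - 4831402/1141095 = -1164183922/1141095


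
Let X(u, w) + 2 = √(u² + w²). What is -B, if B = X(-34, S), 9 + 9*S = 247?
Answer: 2 - 34*√130/9 ≈ -41.073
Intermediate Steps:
S = 238/9 (S = -1 + (⅑)*247 = -1 + 247/9 = 238/9 ≈ 26.444)
X(u, w) = -2 + √(u² + w²)
B = -2 + 34*√130/9 (B = -2 + √((-34)² + (238/9)²) = -2 + √(1156 + 56644/81) = -2 + √(150280/81) = -2 + 34*√130/9 ≈ 41.073)
-B = -(-2 + 34*√130/9) = 2 - 34*√130/9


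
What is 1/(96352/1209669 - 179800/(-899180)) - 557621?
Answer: -8479584375955667/15206813878 ≈ -5.5762e+5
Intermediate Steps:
1/(96352/1209669 - 179800/(-899180)) - 557621 = 1/(96352*(1/1209669) - 179800*(-1/899180)) - 557621 = 1/(96352/1209669 + 8990/44959) - 557621 = 1/(15206813878/54385508571) - 557621 = 54385508571/15206813878 - 557621 = -8479584375955667/15206813878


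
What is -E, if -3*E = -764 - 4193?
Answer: -4957/3 ≈ -1652.3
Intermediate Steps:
E = 4957/3 (E = -(-764 - 4193)/3 = -⅓*(-4957) = 4957/3 ≈ 1652.3)
-E = -1*4957/3 = -4957/3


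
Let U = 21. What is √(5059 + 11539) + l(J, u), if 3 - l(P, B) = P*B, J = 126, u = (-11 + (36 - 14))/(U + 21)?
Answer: -30 + √16598 ≈ 98.833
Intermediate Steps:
u = 11/42 (u = (-11 + (36 - 14))/(21 + 21) = (-11 + 22)/42 = 11*(1/42) = 11/42 ≈ 0.26190)
l(P, B) = 3 - B*P (l(P, B) = 3 - P*B = 3 - B*P)
√(5059 + 11539) + l(J, u) = √(5059 + 11539) + (3 - 1*11/42*126) = √16598 + (3 - 33) = √16598 - 30 = -30 + √16598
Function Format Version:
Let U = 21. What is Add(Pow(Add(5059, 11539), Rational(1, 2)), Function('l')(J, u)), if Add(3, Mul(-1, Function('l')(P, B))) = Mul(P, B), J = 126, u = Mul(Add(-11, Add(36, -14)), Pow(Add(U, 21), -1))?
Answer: Add(-30, Pow(16598, Rational(1, 2))) ≈ 98.833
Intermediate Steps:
u = Rational(11, 42) (u = Mul(Add(-11, Add(36, -14)), Pow(Add(21, 21), -1)) = Mul(Add(-11, 22), Pow(42, -1)) = Mul(11, Rational(1, 42)) = Rational(11, 42) ≈ 0.26190)
Function('l')(P, B) = Add(3, Mul(-1, B, P)) (Function('l')(P, B) = Add(3, Mul(-1, Mul(P, B))) = Add(3, Mul(-1, Mul(B, P))) = Add(3, Mul(-1, B, P)))
Add(Pow(Add(5059, 11539), Rational(1, 2)), Function('l')(J, u)) = Add(Pow(Add(5059, 11539), Rational(1, 2)), Add(3, Mul(-1, Rational(11, 42), 126))) = Add(Pow(16598, Rational(1, 2)), Add(3, -33)) = Add(Pow(16598, Rational(1, 2)), -30) = Add(-30, Pow(16598, Rational(1, 2)))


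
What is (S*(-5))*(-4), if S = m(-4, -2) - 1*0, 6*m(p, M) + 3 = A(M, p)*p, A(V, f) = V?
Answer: 50/3 ≈ 16.667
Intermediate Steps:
m(p, M) = -½ + M*p/6 (m(p, M) = -½ + (M*p)/6 = -½ + M*p/6)
S = ⅚ (S = (-½ + (⅙)*(-2)*(-4)) - 1*0 = (-½ + 4/3) + 0 = ⅚ + 0 = ⅚ ≈ 0.83333)
(S*(-5))*(-4) = ((⅚)*(-5))*(-4) = -25/6*(-4) = 50/3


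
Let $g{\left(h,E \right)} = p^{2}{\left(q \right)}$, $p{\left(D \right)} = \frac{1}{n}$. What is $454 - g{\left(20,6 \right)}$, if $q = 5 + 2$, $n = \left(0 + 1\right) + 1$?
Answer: $\frac{1815}{4} \approx 453.75$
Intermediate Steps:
$n = 2$ ($n = 1 + 1 = 2$)
$q = 7$
$p{\left(D \right)} = \frac{1}{2}$
$g{\left(h,E \right)} = \frac{1}{4}$ ($g{\left(h,E \right)} = \left(\frac{1}{2}\right)^{2} = \frac{1}{4}$)
$454 - g{\left(20,6 \right)} = 454 - \frac{1}{4} = \frac{1815}{4}$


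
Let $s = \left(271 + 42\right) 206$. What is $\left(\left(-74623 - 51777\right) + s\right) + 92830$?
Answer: $30908$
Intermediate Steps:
$s = 64478$ ($s = 313 \cdot 206 = 64478$)
$\left(\left(-74623 - 51777\right) + s\right) + 92830 = \left(\left(-74623 - 51777\right) + 64478\right) + 92830 = \left(-126400 + 64478\right) + 92830 = -61922 + 92830 = 30908$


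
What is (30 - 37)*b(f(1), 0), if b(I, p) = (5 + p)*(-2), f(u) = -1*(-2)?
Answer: 70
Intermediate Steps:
f(u) = 2
b(I, p) = -10 - 2*p
(30 - 37)*b(f(1), 0) = (30 - 37)*(-10 - 2*0) = -7*(-10 + 0) = -7*(-10) = 70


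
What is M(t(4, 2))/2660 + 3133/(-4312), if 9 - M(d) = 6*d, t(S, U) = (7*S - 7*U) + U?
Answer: -311033/409640 ≈ -0.75928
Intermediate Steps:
t(S, U) = -6*U + 7*S (t(S, U) = (-7*U + 7*S) + U = -6*U + 7*S)
M(d) = 9 - 6*d
M(t(4, 2))/2660 + 3133/(-4312) = (9 - 6*(-6*2 + 7*4))/2660 + 3133/(-4312) = (9 - 6*(-12 + 28))*(1/2660) + 3133*(-1/4312) = (9 - 6*16)*(1/2660) - 3133/4312 = (9 - 96)*(1/2660) - 3133/4312 = -87*1/2660 - 3133/4312 = -87/2660 - 3133/4312 = -311033/409640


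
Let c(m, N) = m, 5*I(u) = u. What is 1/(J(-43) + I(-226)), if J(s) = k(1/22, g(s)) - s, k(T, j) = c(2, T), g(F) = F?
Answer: -5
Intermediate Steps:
I(u) = u/5
k(T, j) = 2
J(s) = 2 - s
1/(J(-43) + I(-226)) = 1/((2 - 1*(-43)) + (⅕)*(-226)) = 1/((2 + 43) - 226/5) = 1/(45 - 226/5) = 1/(-⅕) = -5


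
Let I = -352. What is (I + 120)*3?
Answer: -696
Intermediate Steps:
(I + 120)*3 = (-352 + 120)*3 = -232*3 = -696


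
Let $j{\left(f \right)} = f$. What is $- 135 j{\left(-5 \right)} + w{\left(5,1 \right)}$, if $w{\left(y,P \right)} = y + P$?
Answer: $681$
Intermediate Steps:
$w{\left(y,P \right)} = P + y$
$- 135 j{\left(-5 \right)} + w{\left(5,1 \right)} = \left(-135\right) \left(-5\right) + \left(1 + 5\right) = 675 + 6 = 681$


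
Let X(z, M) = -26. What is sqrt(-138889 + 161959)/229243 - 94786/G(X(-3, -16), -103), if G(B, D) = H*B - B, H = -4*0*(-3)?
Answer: -47393/13 + sqrt(23070)/229243 ≈ -3645.6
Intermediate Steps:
H = 0 (H = 0*(-3) = 0)
G(B, D) = -B (G(B, D) = 0*B - B = 0 - B = -B)
sqrt(-138889 + 161959)/229243 - 94786/G(X(-3, -16), -103) = sqrt(-138889 + 161959)/229243 - 94786/((-1*(-26))) = sqrt(23070)*(1/229243) - 94786/26 = sqrt(23070)/229243 - 94786*1/26 = sqrt(23070)/229243 - 47393/13 = -47393/13 + sqrt(23070)/229243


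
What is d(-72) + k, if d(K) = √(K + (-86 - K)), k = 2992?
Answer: 2992 + I*√86 ≈ 2992.0 + 9.2736*I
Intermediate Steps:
d(K) = I*√86 (d(K) = √(-86) = I*√86)
d(-72) + k = I*√86 + 2992 = 2992 + I*√86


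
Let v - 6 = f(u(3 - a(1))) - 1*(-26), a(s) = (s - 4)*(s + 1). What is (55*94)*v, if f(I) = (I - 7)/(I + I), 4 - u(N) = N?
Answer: 171644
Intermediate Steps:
a(s) = (1 + s)*(-4 + s) (a(s) = (-4 + s)*(1 + s) = (1 + s)*(-4 + s))
u(N) = 4 - N
f(I) = (-7 + I)/(2*I) (f(I) = (-7 + I)/((2*I)) = (-7 + I)*(1/(2*I)) = (-7 + I)/(2*I))
v = 166/5 (v = 6 + ((-7 + (4 - (3 - (-4 + 1**2 - 3*1))))/(2*(4 - (3 - (-4 + 1**2 - 3*1)))) - 1*(-26)) = 6 + ((-7 + (4 - (3 - (-4 + 1 - 3))))/(2*(4 - (3 - (-4 + 1 - 3)))) + 26) = 6 + ((-7 + (4 - (3 - 1*(-6))))/(2*(4 - (3 - 1*(-6)))) + 26) = 6 + ((-7 + (4 - (3 + 6)))/(2*(4 - (3 + 6))) + 26) = 6 + ((-7 + (4 - 1*9))/(2*(4 - 1*9)) + 26) = 6 + ((-7 + (4 - 9))/(2*(4 - 9)) + 26) = 6 + ((1/2)*(-7 - 5)/(-5) + 26) = 6 + ((1/2)*(-1/5)*(-12) + 26) = 6 + (6/5 + 26) = 6 + 136/5 = 166/5 ≈ 33.200)
(55*94)*v = (55*94)*(166/5) = 5170*(166/5) = 171644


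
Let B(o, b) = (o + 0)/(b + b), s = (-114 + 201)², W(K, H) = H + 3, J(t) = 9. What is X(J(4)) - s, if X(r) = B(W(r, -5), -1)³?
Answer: -7568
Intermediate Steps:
W(K, H) = 3 + H
s = 7569 (s = 87² = 7569)
B(o, b) = o/(2*b) (B(o, b) = o/((2*b)) = o*(1/(2*b)) = o/(2*b))
X(r) = 1 (X(r) = ((½)*(3 - 5)/(-1))³ = ((½)*(-2)*(-1))³ = 1³ = 1)
X(J(4)) - s = 1 - 1*7569 = 1 - 7569 = -7568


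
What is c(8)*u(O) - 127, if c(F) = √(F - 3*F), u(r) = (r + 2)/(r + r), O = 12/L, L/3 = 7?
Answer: -127 + 9*I ≈ -127.0 + 9.0*I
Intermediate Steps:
L = 21 (L = 3*7 = 21)
O = 4/7 (O = 12/21 = 12*(1/21) = 4/7 ≈ 0.57143)
u(r) = (2 + r)/(2*r) (u(r) = (2 + r)/((2*r)) = (2 + r)*(1/(2*r)) = (2 + r)/(2*r))
c(F) = √2*√(-F) (c(F) = √(-2*F) = √2*√(-F))
c(8)*u(O) - 127 = (√2*√(-1*8))*((2 + 4/7)/(2*(4/7))) - 127 = (√2*√(-8))*((½)*(7/4)*(18/7)) - 127 = (√2*(2*I*√2))*(9/4) - 127 = (4*I)*(9/4) - 127 = 9*I - 127 = -127 + 9*I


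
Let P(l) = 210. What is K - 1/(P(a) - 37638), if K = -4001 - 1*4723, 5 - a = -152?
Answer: -326521871/37428 ≈ -8724.0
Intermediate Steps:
a = 157 (a = 5 - 1*(-152) = 5 + 152 = 157)
K = -8724 (K = -4001 - 4723 = -8724)
K - 1/(P(a) - 37638) = -8724 - 1/(210 - 37638) = -8724 - 1/(-37428) = -8724 - 1*(-1/37428) = -8724 + 1/37428 = -326521871/37428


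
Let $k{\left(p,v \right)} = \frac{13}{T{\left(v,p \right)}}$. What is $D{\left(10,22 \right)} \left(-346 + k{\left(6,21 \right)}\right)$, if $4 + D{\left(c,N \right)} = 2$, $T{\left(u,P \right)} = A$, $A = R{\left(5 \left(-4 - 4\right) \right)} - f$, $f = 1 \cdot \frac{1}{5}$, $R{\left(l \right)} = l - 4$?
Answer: $\frac{11774}{17} \approx 692.59$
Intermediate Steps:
$R{\left(l \right)} = -4 + l$ ($R{\left(l \right)} = l - 4 = -4 + l$)
$f = \frac{1}{5}$ ($f = 1 \cdot \frac{1}{5} = \frac{1}{5} \approx 0.2$)
$A = - \frac{221}{5}$ ($A = \left(-4 + 5 \left(-4 - 4\right)\right) - \frac{1}{5} = \left(-4 + 5 \left(-8\right)\right) - \frac{1}{5} = \left(-4 - 40\right) - \frac{1}{5} = -44 - \frac{1}{5} = - \frac{221}{5} \approx -44.2$)
$T{\left(u,P \right)} = - \frac{221}{5}$
$k{\left(p,v \right)} = - \frac{5}{17}$ ($k{\left(p,v \right)} = \frac{13}{- \frac{221}{5}} = 13 \left(- \frac{5}{221}\right) = - \frac{5}{17}$)
$D{\left(c,N \right)} = -2$ ($D{\left(c,N \right)} = -4 + 2 = -2$)
$D{\left(10,22 \right)} \left(-346 + k{\left(6,21 \right)}\right) = - 2 \left(-346 - \frac{5}{17}\right) = \left(-2\right) \left(- \frac{5887}{17}\right) = \frac{11774}{17}$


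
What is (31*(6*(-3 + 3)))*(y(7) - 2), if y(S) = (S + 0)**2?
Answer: 0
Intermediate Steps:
y(S) = S**2
(31*(6*(-3 + 3)))*(y(7) - 2) = (31*(6*(-3 + 3)))*(7**2 - 2) = (31*(6*0))*(49 - 2) = (31*0)*47 = 0*47 = 0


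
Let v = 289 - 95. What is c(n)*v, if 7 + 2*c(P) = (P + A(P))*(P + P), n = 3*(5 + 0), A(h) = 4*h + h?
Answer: 261221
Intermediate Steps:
A(h) = 5*h
n = 15 (n = 3*5 = 15)
c(P) = -7/2 + 6*P**2 (c(P) = -7/2 + ((P + 5*P)*(P + P))/2 = -7/2 + ((6*P)*(2*P))/2 = -7/2 + (12*P**2)/2 = -7/2 + 6*P**2)
v = 194
c(n)*v = (-7/2 + 6*15**2)*194 = (-7/2 + 6*225)*194 = (-7/2 + 1350)*194 = (2693/2)*194 = 261221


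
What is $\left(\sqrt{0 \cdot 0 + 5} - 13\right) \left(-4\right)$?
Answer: $52 - 4 \sqrt{5} \approx 43.056$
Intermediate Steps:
$\left(\sqrt{0 \cdot 0 + 5} - 13\right) \left(-4\right) = \left(\sqrt{0 + 5} - 13\right) \left(-4\right) = \left(\sqrt{5} - 13\right) \left(-4\right) = \left(-13 + \sqrt{5}\right) \left(-4\right) = 52 - 4 \sqrt{5}$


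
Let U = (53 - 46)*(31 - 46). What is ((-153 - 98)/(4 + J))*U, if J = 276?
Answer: 753/8 ≈ 94.125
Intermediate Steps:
U = -105 (U = 7*(-15) = -105)
((-153 - 98)/(4 + J))*U = ((-153 - 98)/(4 + 276))*(-105) = -251/280*(-105) = 753/8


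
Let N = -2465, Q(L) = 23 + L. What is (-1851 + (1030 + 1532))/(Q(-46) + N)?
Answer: -711/2488 ≈ -0.28577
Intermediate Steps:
(-1851 + (1030 + 1532))/(Q(-46) + N) = (-1851 + (1030 + 1532))/((23 - 46) - 2465) = (-1851 + 2562)/(-23 - 2465) = 711/(-2488) = 711*(-1/2488) = -711/2488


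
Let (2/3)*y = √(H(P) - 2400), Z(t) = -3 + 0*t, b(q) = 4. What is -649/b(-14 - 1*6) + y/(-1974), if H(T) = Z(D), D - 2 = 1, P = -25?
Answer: -649/4 - 3*I*√267/1316 ≈ -162.25 - 0.03725*I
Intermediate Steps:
D = 3 (D = 2 + 1 = 3)
Z(t) = -3 (Z(t) = -3 + 0 = -3)
H(T) = -3
y = 9*I*√267/2 (y = 3*√(-3 - 2400)/2 = 3*√(-2403)/2 = 3*(3*I*√267)/2 = 9*I*√267/2 ≈ 73.531*I)
-649/b(-14 - 1*6) + y/(-1974) = -649/4 + (9*I*√267/2)/(-1974) = -649*¼ + (9*I*√267/2)*(-1/1974) = -649/4 - 3*I*√267/1316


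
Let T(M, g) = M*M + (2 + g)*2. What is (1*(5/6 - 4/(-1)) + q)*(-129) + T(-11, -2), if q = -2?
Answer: -489/2 ≈ -244.50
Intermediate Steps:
T(M, g) = 4 + M² + 2*g (T(M, g) = M² + (4 + 2*g) = 4 + M² + 2*g)
(1*(5/6 - 4/(-1)) + q)*(-129) + T(-11, -2) = (1*(5/6 - 4/(-1)) - 2)*(-129) + (4 + (-11)² + 2*(-2)) = (1*(5*(⅙) - 4*(-1)) - 2)*(-129) + (4 + 121 - 4) = (1*(⅚ + 4) - 2)*(-129) + 121 = (1*(29/6) - 2)*(-129) + 121 = (29/6 - 2)*(-129) + 121 = (17/6)*(-129) + 121 = -731/2 + 121 = -489/2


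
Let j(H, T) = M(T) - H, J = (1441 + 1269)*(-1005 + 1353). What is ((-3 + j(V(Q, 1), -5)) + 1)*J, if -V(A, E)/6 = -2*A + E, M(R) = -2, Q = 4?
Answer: -43381680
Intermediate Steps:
J = 943080 (J = 2710*348 = 943080)
V(A, E) = -6*E + 12*A (V(A, E) = -6*(-2*A + E) = -6*(E - 2*A) = -6*E + 12*A)
j(H, T) = -2 - H
((-3 + j(V(Q, 1), -5)) + 1)*J = ((-3 + (-2 - (-6*1 + 12*4))) + 1)*943080 = ((-3 + (-2 - (-6 + 48))) + 1)*943080 = ((-3 + (-2 - 1*42)) + 1)*943080 = ((-3 + (-2 - 42)) + 1)*943080 = ((-3 - 44) + 1)*943080 = (-47 + 1)*943080 = -46*943080 = -43381680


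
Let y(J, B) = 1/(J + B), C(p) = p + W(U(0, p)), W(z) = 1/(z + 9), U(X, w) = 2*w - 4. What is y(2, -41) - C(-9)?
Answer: 353/39 ≈ 9.0513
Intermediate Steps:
U(X, w) = -4 + 2*w
W(z) = 1/(9 + z)
C(p) = p + 1/(5 + 2*p) (C(p) = p + 1/(9 + (-4 + 2*p)) = p + 1/(5 + 2*p))
y(J, B) = 1/(B + J)
y(2, -41) - C(-9) = 1/(-41 + 2) - (1 - 9*(5 + 2*(-9)))/(5 + 2*(-9)) = 1/(-39) - (1 - 9*(5 - 18))/(5 - 18) = -1/39 - (1 - 9*(-13))/(-13) = -1/39 - (-1)*(1 + 117)/13 = -1/39 - (-1)*118/13 = -1/39 - 1*(-118/13) = -1/39 + 118/13 = 353/39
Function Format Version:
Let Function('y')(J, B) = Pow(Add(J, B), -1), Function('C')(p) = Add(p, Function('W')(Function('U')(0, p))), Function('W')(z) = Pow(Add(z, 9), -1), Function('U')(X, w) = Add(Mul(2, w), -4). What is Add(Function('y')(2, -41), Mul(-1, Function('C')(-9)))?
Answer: Rational(353, 39) ≈ 9.0513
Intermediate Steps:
Function('U')(X, w) = Add(-4, Mul(2, w))
Function('W')(z) = Pow(Add(9, z), -1)
Function('C')(p) = Add(p, Pow(Add(5, Mul(2, p)), -1)) (Function('C')(p) = Add(p, Pow(Add(9, Add(-4, Mul(2, p))), -1)) = Add(p, Pow(Add(5, Mul(2, p)), -1)))
Function('y')(J, B) = Pow(Add(B, J), -1)
Add(Function('y')(2, -41), Mul(-1, Function('C')(-9))) = Add(Pow(Add(-41, 2), -1), Mul(-1, Mul(Pow(Add(5, Mul(2, -9)), -1), Add(1, Mul(-9, Add(5, Mul(2, -9))))))) = Add(Pow(-39, -1), Mul(-1, Mul(Pow(Add(5, -18), -1), Add(1, Mul(-9, Add(5, -18)))))) = Add(Rational(-1, 39), Mul(-1, Mul(Pow(-13, -1), Add(1, Mul(-9, -13))))) = Add(Rational(-1, 39), Mul(-1, Mul(Rational(-1, 13), Add(1, 117)))) = Add(Rational(-1, 39), Mul(-1, Mul(Rational(-1, 13), 118))) = Add(Rational(-1, 39), Mul(-1, Rational(-118, 13))) = Add(Rational(-1, 39), Rational(118, 13)) = Rational(353, 39)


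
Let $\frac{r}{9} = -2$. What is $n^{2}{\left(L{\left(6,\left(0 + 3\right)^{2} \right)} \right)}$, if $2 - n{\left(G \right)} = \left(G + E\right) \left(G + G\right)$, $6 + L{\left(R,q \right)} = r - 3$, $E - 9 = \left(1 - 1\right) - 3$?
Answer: $1281424$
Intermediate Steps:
$r = -18$ ($r = 9 \left(-2\right) = -18$)
$E = 6$ ($E = 9 + \left(\left(1 - 1\right) - 3\right) = 9 + \left(0 - 3\right) = 9 - 3 = 6$)
$L{\left(R,q \right)} = -27$ ($L{\left(R,q \right)} = -6 - 21 = -27$)
$n{\left(G \right)} = 2 - 2 G \left(6 + G\right)$ ($n{\left(G \right)} = 2 - \left(G + 6\right) \left(G + G\right) = 2 - \left(6 + G\right) 2 G = 2 - 2 G \left(6 + G\right)$)
$n^{2}{\left(L{\left(6,\left(0 + 3\right)^{2} \right)} \right)} = \left(2 - -324 - 2 \left(-27\right)^{2}\right)^{2} = \left(2 + 324 - 1458\right)^{2} = \left(-1132\right)^{2} = 1281424$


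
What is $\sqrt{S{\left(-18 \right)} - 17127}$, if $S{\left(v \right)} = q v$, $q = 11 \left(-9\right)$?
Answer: $3 i \sqrt{1705} \approx 123.88 i$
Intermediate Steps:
$q = -99$
$S{\left(v \right)} = - 99 v$
$\sqrt{S{\left(-18 \right)} - 17127} = \sqrt{\left(-99\right) \left(-18\right) - 17127} = \sqrt{1782 - 17127} = \sqrt{-15345} = 3 i \sqrt{1705}$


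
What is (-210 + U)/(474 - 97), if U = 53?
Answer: -157/377 ≈ -0.41645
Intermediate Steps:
(-210 + U)/(474 - 97) = (-210 + 53)/(474 - 97) = -157/377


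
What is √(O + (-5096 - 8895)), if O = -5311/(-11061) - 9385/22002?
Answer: I*√10229989292523808930/27040458 ≈ 118.28*I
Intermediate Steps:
O = 4348379/81121374 (O = -5311*(-1/11061) - 9385*1/22002 = 5311/11061 - 9385/22002 = 4348379/81121374 ≈ 0.053603)
√(O + (-5096 - 8895)) = √(4348379/81121374 + (-5096 - 8895)) = √(4348379/81121374 - 13991) = √(-1134964795255/81121374) = I*√10229989292523808930/27040458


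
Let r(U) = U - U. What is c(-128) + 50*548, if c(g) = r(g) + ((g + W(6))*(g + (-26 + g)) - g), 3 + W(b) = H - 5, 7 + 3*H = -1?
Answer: 66632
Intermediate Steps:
H = -8/3 (H = -7/3 + (1/3)*(-1) = -7/3 - 1/3 = -8/3 ≈ -2.6667)
W(b) = -32/3 (W(b) = -3 + (-8/3 - 5) = -3 - 23/3 = -32/3)
r(U) = 0
c(g) = -g + (-26 + 2*g)*(-32/3 + g) (c(g) = 0 + ((g - 32/3)*(g + (-26 + g)) - g) = 0 + ((-32/3 + g)*(-26 + 2*g) - g) = 0 + ((-26 + 2*g)*(-32/3 + g) - g) = 0 + (-g + (-26 + 2*g)*(-32/3 + g)) = -g + (-26 + 2*g)*(-32/3 + g))
c(-128) + 50*548 = (832/3 + 2*(-128)**2 - 145/3*(-128)) + 50*548 = (832/3 + 2*16384 + 18560/3) + 27400 = (832/3 + 32768 + 18560/3) + 27400 = 39232 + 27400 = 66632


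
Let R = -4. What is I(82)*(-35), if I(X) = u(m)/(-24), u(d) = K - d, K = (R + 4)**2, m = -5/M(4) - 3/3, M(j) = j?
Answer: 105/32 ≈ 3.2813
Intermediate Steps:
m = -9/4 (m = -5/4 - 3/3 = -5*1/4 - 3*1/3 = -5/4 - 1 = -9/4 ≈ -2.2500)
K = 0 (K = (-4 + 4)**2 = 0**2 = 0)
u(d) = -d (u(d) = 0 - d = -d)
I(X) = -3/32 (I(X) = -1*(-9/4)/(-24) = (9/4)*(-1/24) = -3/32)
I(82)*(-35) = -3/32*(-35) = 105/32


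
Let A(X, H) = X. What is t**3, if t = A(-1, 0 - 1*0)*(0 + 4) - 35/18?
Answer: -1225043/5832 ≈ -210.06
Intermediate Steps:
t = -107/18 (t = -(0 + 4) - 35/18 = -1*4 - 35/18 = -4 - 1*35/18 = -4 - 35/18 = -107/18 ≈ -5.9444)
t**3 = (-107/18)**3 = -1225043/5832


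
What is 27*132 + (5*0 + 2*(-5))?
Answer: 3554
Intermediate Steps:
27*132 + (5*0 + 2*(-5)) = 3564 + (0 - 10) = 3564 - 10 = 3554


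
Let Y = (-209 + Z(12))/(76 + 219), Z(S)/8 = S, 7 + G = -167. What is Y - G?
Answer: 51217/295 ≈ 173.62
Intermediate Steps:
G = -174 (G = -7 - 167 = -174)
Z(S) = 8*S
Y = -113/295 (Y = (-209 + 8*12)/(76 + 219) = (-209 + 96)/295 = -113*1/295 = -113/295 ≈ -0.38305)
Y - G = -113/295 - 1*(-174) = -113/295 + 174 = 51217/295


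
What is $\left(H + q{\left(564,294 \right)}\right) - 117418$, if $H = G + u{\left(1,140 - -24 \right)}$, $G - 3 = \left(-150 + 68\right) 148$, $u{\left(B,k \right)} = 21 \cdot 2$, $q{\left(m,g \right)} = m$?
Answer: $-128945$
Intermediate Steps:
$u{\left(B,k \right)} = 42$
$G = -12133$ ($G = 3 + \left(-150 + 68\right) 148 = 3 - 12136 = -12133$)
$H = -12091$ ($H = -12133 + 42 = -12091$)
$\left(H + q{\left(564,294 \right)}\right) - 117418 = \left(-12091 + 564\right) - 117418 = -11527 - 117418 = -128945$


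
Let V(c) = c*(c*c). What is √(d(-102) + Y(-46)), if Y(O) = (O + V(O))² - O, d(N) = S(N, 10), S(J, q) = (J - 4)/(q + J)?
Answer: √20066565402958/46 ≈ 97382.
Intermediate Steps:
V(c) = c³ (V(c) = c*c² = c³)
S(J, q) = (-4 + J)/(J + q)
d(N) = (-4 + N)/(10 + N) (d(N) = (-4 + N)/(N + 10) = (-4 + N)/(10 + N))
Y(O) = (O + O³)² - O
√(d(-102) + Y(-46)) = √((-4 - 102)/(10 - 102) - 46*(-1 - 46*(1 + (-46)²)²)) = √(-106/(-92) - 46*(-1 - 46*(1 + 2116)²)) = √(-1/92*(-106) - 46*(-1 - 46*2117²)) = √(53/46 - 46*(-1 - 46*4481689)) = √(53/46 - 46*(-1 - 206157694)) = √(53/46 - 46*(-206157695)) = √(53/46 + 9483253970) = √(436229682673/46) = √20066565402958/46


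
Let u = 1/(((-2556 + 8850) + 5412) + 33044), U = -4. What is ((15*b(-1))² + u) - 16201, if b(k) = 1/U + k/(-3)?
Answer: -5799398617/358000 ≈ -16199.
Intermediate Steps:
u = 1/44750 (u = 1/((6294 + 5412) + 33044) = 1/(11706 + 33044) = 1/44750 ≈ 2.2346e-5)
b(k) = -¼ - k/3 (b(k) = 1/(-4) + k/(-3) = 1*(-¼) + k*(-⅓) = -¼ - k/3)
((15*b(-1))² + u) - 16201 = ((15*(-¼ - ⅓*(-1)))² + 1/44750) - 16201 = ((15*(-¼ + ⅓))² + 1/44750) - 16201 = ((15*(1/12))² + 1/44750) - 16201 = ((5/4)² + 1/44750) - 16201 = (25/16 + 1/44750) - 16201 = 559383/358000 - 16201 = -5799398617/358000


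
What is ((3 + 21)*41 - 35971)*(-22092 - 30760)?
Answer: 1849132924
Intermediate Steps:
((3 + 21)*41 - 35971)*(-22092 - 30760) = (24*41 - 35971)*(-52852) = (984 - 35971)*(-52852) = -34987*(-52852) = 1849132924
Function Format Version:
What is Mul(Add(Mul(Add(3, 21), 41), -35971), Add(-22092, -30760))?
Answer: 1849132924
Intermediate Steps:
Mul(Add(Mul(Add(3, 21), 41), -35971), Add(-22092, -30760)) = Mul(Add(Mul(24, 41), -35971), -52852) = Mul(Add(984, -35971), -52852) = Mul(-34987, -52852) = 1849132924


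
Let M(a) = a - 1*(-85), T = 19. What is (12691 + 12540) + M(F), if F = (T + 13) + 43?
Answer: 25391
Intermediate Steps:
F = 75 (F = (19 + 13) + 43 = 32 + 43 = 75)
M(a) = 85 + a (M(a) = a + 85 = 85 + a)
(12691 + 12540) + M(F) = (12691 + 12540) + (85 + 75) = 25231 + 160 = 25391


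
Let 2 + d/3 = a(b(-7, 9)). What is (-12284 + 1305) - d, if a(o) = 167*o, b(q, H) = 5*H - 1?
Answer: -33017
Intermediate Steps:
b(q, H) = -1 + 5*H
d = 22038 (d = -6 + 3*(167*(-1 + 5*9)) = -6 + 3*(167*(-1 + 45)) = -6 + 3*(167*44) = -6 + 3*7348 = -6 + 22044 = 22038)
(-12284 + 1305) - d = (-12284 + 1305) - 1*22038 = -10979 - 22038 = -33017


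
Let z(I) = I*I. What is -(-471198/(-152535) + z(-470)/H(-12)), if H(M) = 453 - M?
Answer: -2260939238/4728585 ≈ -478.14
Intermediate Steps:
z(I) = I**2
-(-471198/(-152535) + z(-470)/H(-12)) = -(-471198/(-152535) + (-470)**2/(453 - 1*(-12))) = -(-471198*(-1/152535) + 220900/(453 + 12)) = -(157066/50845 + 220900/465) = -(157066/50845 + 220900*(1/465)) = -(157066/50845 + 44180/93) = -1*2260939238/4728585 = -2260939238/4728585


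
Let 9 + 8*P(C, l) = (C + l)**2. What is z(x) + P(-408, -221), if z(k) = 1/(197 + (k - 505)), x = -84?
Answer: 19385967/392 ≈ 49454.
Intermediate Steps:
P(C, l) = -9/8 + (C + l)**2/8
z(k) = 1/(-308 + k) (z(k) = 1/(197 + (-505 + k)) = 1/(-308 + k))
z(x) + P(-408, -221) = 1/(-308 - 84) + (-9/8 + (-408 - 221)**2/8) = 1/(-392) + (-9/8 + (1/8)*(-629)**2) = -1/392 + (-9/8 + (1/8)*395641) = -1/392 + (-9/8 + 395641/8) = -1/392 + 49454 = 19385967/392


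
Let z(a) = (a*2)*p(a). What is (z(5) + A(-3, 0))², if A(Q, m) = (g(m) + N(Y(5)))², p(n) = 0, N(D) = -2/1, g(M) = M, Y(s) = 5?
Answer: 16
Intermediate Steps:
N(D) = -2 (N(D) = -2*1 = -2)
A(Q, m) = (-2 + m)² (A(Q, m) = (m - 2)² = (-2 + m)²)
z(a) = 0 (z(a) = (a*2)*0 = (2*a)*0 = 0)
(z(5) + A(-3, 0))² = (0 + (-2 + 0)²)² = (0 + (-2)²)² = (0 + 4)² = 4² = 16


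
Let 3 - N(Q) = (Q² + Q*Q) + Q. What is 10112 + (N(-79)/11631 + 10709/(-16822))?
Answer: 1978147219205/195656682 ≈ 10110.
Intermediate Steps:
N(Q) = 3 - Q - 2*Q² (N(Q) = 3 - ((Q² + Q*Q) + Q) = 3 - ((Q² + Q²) + Q) = 3 - (2*Q² + Q) = 3 - (Q + 2*Q²) = 3 + (-Q - 2*Q²) = 3 - Q - 2*Q²)
10112 + (N(-79)/11631 + 10709/(-16822)) = 10112 + ((3 - 1*(-79) - 2*(-79)²)/11631 + 10709/(-16822)) = 10112 + ((3 + 79 - 2*6241)*(1/11631) + 10709*(-1/16822)) = 10112 + ((3 + 79 - 12482)*(1/11631) - 10709/16822) = 10112 + (-12400*1/11631 - 10709/16822) = 10112 + (-12400/11631 - 10709/16822) = 10112 - 333149179/195656682 = 1978147219205/195656682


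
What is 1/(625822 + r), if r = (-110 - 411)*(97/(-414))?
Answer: 414/259140845 ≈ 1.5976e-6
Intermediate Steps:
r = 50537/414 (r = -50537*(-1)/414 = -521*(-97/414) = 50537/414 ≈ 122.07)
1/(625822 + r) = 1/(625822 + 50537/414) = 1/(259140845/414) = 414/259140845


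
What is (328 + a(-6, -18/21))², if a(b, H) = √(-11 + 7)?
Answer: 107580 + 1312*I ≈ 1.0758e+5 + 1312.0*I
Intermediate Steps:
a(b, H) = 2*I (a(b, H) = √(-4) = 2*I)
(328 + a(-6, -18/21))² = (328 + 2*I)²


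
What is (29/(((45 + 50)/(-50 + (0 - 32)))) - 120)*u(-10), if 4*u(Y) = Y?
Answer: 6889/19 ≈ 362.58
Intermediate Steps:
u(Y) = Y/4
(29/(((45 + 50)/(-50 + (0 - 32)))) - 120)*u(-10) = (29/(((45 + 50)/(-50 + (0 - 32)))) - 120)*((¼)*(-10)) = (29/((95/(-50 - 32))) - 120)*(-5/2) = (29/((95/(-82))) - 120)*(-5/2) = (29/((95*(-1/82))) - 120)*(-5/2) = (29/(-95/82) - 120)*(-5/2) = (29*(-82/95) - 120)*(-5/2) = (-2378/95 - 120)*(-5/2) = -13778/95*(-5/2) = 6889/19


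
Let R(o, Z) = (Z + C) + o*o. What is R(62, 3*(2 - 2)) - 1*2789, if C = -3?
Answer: 1052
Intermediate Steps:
R(o, Z) = -3 + Z + o**2 (R(o, Z) = (Z - 3) + o*o = (-3 + Z) + o**2 = -3 + Z + o**2)
R(62, 3*(2 - 2)) - 1*2789 = (-3 + 3*(2 - 2) + 62**2) - 1*2789 = (-3 + 3*0 + 3844) - 2789 = (-3 + 0 + 3844) - 2789 = 3841 - 2789 = 1052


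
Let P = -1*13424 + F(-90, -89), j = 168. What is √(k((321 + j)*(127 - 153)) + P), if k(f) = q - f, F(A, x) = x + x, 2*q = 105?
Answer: I*√3342/2 ≈ 28.905*I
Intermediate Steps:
q = 105/2 (q = (½)*105 = 105/2 ≈ 52.500)
F(A, x) = 2*x
k(f) = 105/2 - f
P = -13602 (P = -1*13424 + 2*(-89) = -13424 - 178 = -13602)
√(k((321 + j)*(127 - 153)) + P) = √((105/2 - (321 + 168)*(127 - 153)) - 13602) = √((105/2 - 489*(-26)) - 13602) = √((105/2 - 1*(-12714)) - 13602) = √((105/2 + 12714) - 13602) = √(25533/2 - 13602) = √(-1671/2) = I*√3342/2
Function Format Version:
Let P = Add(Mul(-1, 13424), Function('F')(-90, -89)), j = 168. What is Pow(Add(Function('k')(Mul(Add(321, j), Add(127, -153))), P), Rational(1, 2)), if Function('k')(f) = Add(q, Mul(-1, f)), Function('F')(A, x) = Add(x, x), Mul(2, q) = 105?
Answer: Mul(Rational(1, 2), I, Pow(3342, Rational(1, 2))) ≈ Mul(28.905, I)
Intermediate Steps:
q = Rational(105, 2) (q = Mul(Rational(1, 2), 105) = Rational(105, 2) ≈ 52.500)
Function('F')(A, x) = Mul(2, x)
Function('k')(f) = Add(Rational(105, 2), Mul(-1, f))
P = -13602 (P = Add(Mul(-1, 13424), Mul(2, -89)) = Add(-13424, -178) = -13602)
Pow(Add(Function('k')(Mul(Add(321, j), Add(127, -153))), P), Rational(1, 2)) = Pow(Add(Add(Rational(105, 2), Mul(-1, Mul(Add(321, 168), Add(127, -153)))), -13602), Rational(1, 2)) = Pow(Add(Add(Rational(105, 2), Mul(-1, Mul(489, -26))), -13602), Rational(1, 2)) = Pow(Add(Add(Rational(105, 2), Mul(-1, -12714)), -13602), Rational(1, 2)) = Pow(Add(Add(Rational(105, 2), 12714), -13602), Rational(1, 2)) = Pow(Add(Rational(25533, 2), -13602), Rational(1, 2)) = Pow(Rational(-1671, 2), Rational(1, 2)) = Mul(Rational(1, 2), I, Pow(3342, Rational(1, 2)))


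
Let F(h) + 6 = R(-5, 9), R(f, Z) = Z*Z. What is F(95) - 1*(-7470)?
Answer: 7545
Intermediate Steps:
R(f, Z) = Z²
F(h) = 75 (F(h) = -6 + 9² = -6 + 81 = 75)
F(95) - 1*(-7470) = 75 - 1*(-7470) = 75 + 7470 = 7545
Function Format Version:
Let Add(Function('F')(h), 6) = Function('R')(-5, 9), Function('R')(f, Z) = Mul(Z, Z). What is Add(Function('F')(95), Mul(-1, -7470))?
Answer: 7545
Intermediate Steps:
Function('R')(f, Z) = Pow(Z, 2)
Function('F')(h) = 75 (Function('F')(h) = Add(-6, Pow(9, 2)) = Add(-6, 81) = 75)
Add(Function('F')(95), Mul(-1, -7470)) = Add(75, Mul(-1, -7470)) = Add(75, 7470) = 7545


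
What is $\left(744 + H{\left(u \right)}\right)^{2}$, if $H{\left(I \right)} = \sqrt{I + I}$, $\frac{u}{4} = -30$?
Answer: $553296 + 5952 i \sqrt{15} \approx 5.533 \cdot 10^{5} + 23052.0 i$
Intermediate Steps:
$u = -120$ ($u = 4 \left(-30\right) = -120$)
$H{\left(I \right)} = \sqrt{2} \sqrt{I}$ ($H{\left(I \right)} = \sqrt{2 I} = \sqrt{2} \sqrt{I}$)
$\left(744 + H{\left(u \right)}\right)^{2} = \left(744 + \sqrt{2} \sqrt{-120}\right)^{2} = \left(744 + \sqrt{2} \cdot 2 i \sqrt{30}\right)^{2} = \left(744 + 4 i \sqrt{15}\right)^{2}$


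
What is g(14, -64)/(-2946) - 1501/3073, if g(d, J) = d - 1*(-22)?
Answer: -755429/1508843 ≈ -0.50067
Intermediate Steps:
g(d, J) = 22 + d (g(d, J) = d + 22 = 22 + d)
g(14, -64)/(-2946) - 1501/3073 = (22 + 14)/(-2946) - 1501/3073 = 36*(-1/2946) - 1501*1/3073 = -6/491 - 1501/3073 = -755429/1508843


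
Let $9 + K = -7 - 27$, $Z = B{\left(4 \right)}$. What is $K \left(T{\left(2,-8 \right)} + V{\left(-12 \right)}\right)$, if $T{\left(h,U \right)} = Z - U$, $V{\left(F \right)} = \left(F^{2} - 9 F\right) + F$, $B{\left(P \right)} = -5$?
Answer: $-10449$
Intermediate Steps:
$Z = -5$
$K = -43$ ($K = -9 - 34 = -43$)
$V{\left(F \right)} = F^{2} - 8 F$
$T{\left(h,U \right)} = -5 - U$
$K \left(T{\left(2,-8 \right)} + V{\left(-12 \right)}\right) = - 43 \left(\left(-5 - -8\right) - 12 \left(-8 - 12\right)\right) = - 43 \left(\left(-5 + 8\right) - -240\right) = - 43 \left(3 + 240\right) = \left(-43\right) 243 = -10449$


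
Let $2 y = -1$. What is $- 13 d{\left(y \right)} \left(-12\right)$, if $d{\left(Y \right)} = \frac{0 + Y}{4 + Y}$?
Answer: $- \frac{156}{7} \approx -22.286$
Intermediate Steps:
$y = - \frac{1}{2}$ ($y = \frac{1}{2} \left(-1\right) = - \frac{1}{2} \approx -0.5$)
$d{\left(Y \right)} = \frac{Y}{4 + Y}$
$- 13 d{\left(y \right)} \left(-12\right) = - 13 \left(- \frac{1}{2 \left(4 - \frac{1}{2}\right)}\right) \left(-12\right) = - 13 \left(- \frac{1}{2 \cdot \frac{7}{2}}\right) \left(-12\right) = - 13 \left(\left(- \frac{1}{2}\right) \frac{2}{7}\right) \left(-12\right) = \left(-13\right) \left(- \frac{1}{7}\right) \left(-12\right) = \frac{13}{7} \left(-12\right) = - \frac{156}{7}$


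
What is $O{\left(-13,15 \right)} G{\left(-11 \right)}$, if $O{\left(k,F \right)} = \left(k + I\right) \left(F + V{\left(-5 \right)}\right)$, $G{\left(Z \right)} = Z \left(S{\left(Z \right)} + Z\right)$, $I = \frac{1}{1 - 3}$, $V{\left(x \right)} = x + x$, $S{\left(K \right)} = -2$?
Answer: $- \frac{19305}{2} \approx -9652.5$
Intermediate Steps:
$V{\left(x \right)} = 2 x$
$I = - \frac{1}{2}$ ($I = \frac{1}{-2} = - \frac{1}{2} \approx -0.5$)
$G{\left(Z \right)} = Z \left(-2 + Z\right)$
$O{\left(k,F \right)} = \left(-10 + F\right) \left(- \frac{1}{2} + k\right)$ ($O{\left(k,F \right)} = \left(k - \frac{1}{2}\right) \left(F + 2 \left(-5\right)\right) = \left(- \frac{1}{2} + k\right) \left(F - 10\right) = \left(- \frac{1}{2} + k\right) \left(-10 + F\right) = \left(-10 + F\right) \left(- \frac{1}{2} + k\right)$)
$O{\left(-13,15 \right)} G{\left(-11 \right)} = \left(5 - -130 - \frac{15}{2} + 15 \left(-13\right)\right) \left(- 11 \left(-2 - 11\right)\right) = \left(5 + 130 - \frac{15}{2} - 195\right) \left(\left(-11\right) \left(-13\right)\right) = \left(- \frac{135}{2}\right) 143 = - \frac{19305}{2}$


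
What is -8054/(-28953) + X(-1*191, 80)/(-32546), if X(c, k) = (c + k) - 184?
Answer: 270666619/942304338 ≈ 0.28724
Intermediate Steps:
X(c, k) = -184 + c + k
-8054/(-28953) + X(-1*191, 80)/(-32546) = -8054/(-28953) + (-184 - 1*191 + 80)/(-32546) = -8054*(-1/28953) + (-184 - 191 + 80)*(-1/32546) = 8054/28953 - 295*(-1/32546) = 8054/28953 + 295/32546 = 270666619/942304338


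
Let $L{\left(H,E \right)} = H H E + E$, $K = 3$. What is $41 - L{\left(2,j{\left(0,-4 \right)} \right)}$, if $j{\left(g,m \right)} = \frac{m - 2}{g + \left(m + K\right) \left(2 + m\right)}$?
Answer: $56$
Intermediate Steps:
$j{\left(g,m \right)} = \frac{-2 + m}{g + \left(2 + m\right) \left(3 + m\right)}$ ($j{\left(g,m \right)} = \frac{m - 2}{g + \left(m + 3\right) \left(2 + m\right)} = \frac{-2 + m}{g + \left(3 + m\right) \left(2 + m\right)} = \frac{-2 + m}{g + \left(2 + m\right) \left(3 + m\right)}$)
$L{\left(H,E \right)} = E + E H^{2}$ ($L{\left(H,E \right)} = H^{2} E + E = E H^{2} + E = E + E H^{2}$)
$41 - L{\left(2,j{\left(0,-4 \right)} \right)} = 41 - \frac{-2 - 4}{6 + 0 + \left(-4\right)^{2} + 5 \left(-4\right)} \left(1 + 2^{2}\right) = 41 - \frac{1}{6 + 0 + 16 - 20} \left(-6\right) \left(1 + 4\right) = 41 - \frac{1}{2} \left(-6\right) 5 = 41 - \left(-3\right) 5 = 41 - -15 = 41 + 15 = 56$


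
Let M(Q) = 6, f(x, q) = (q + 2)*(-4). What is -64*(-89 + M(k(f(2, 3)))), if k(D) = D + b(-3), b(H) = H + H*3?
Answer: 5312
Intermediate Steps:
b(H) = 4*H (b(H) = H + 3*H = 4*H)
f(x, q) = -8 - 4*q (f(x, q) = (2 + q)*(-4) = -8 - 4*q)
k(D) = -12 + D (k(D) = D + 4*(-3) = D - 12 = -12 + D)
-64*(-89 + M(k(f(2, 3)))) = -64*(-89 + 6) = -64*(-83) = 5312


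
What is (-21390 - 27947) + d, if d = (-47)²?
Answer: -47128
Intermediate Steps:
d = 2209
(-21390 - 27947) + d = (-21390 - 27947) + 2209 = -49337 + 2209 = -47128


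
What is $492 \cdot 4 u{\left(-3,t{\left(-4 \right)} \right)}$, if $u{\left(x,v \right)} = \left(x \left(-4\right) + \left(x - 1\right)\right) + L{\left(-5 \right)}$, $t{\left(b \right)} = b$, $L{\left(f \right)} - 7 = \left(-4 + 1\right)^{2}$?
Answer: $47232$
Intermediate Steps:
$L{\left(f \right)} = 16$ ($L{\left(f \right)} = 7 + \left(-4 + 1\right)^{2} = 7 + \left(-3\right)^{2} = 7 + 9 = 16$)
$u{\left(x,v \right)} = 15 - 3 x$ ($u{\left(x,v \right)} = \left(x \left(-4\right) + \left(x - 1\right)\right) + 16 = \left(- 4 x + \left(-1 + x\right)\right) + 16 = \left(-1 - 3 x\right) + 16 = 15 - 3 x$)
$492 \cdot 4 u{\left(-3,t{\left(-4 \right)} \right)} = 492 \cdot 4 \left(15 - -9\right) = 492 \cdot 4 \left(15 + 9\right) = 492 \cdot 4 \cdot 24 = 492 \cdot 96 = 47232$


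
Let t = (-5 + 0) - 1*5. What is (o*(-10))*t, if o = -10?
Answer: -1000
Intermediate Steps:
t = -10 (t = -5 - 5 = -10)
(o*(-10))*t = -10*(-10)*(-10) = 100*(-10) = -1000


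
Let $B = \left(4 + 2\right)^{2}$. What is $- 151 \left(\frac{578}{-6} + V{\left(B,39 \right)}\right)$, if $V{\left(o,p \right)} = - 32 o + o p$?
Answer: $- \frac{70517}{3} \approx -23506.0$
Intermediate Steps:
$B = 36$ ($B = 6^{2} = 36$)
$- 151 \left(\frac{578}{-6} + V{\left(B,39 \right)}\right) = - 151 \left(\frac{578}{-6} + 36 \left(-32 + 39\right)\right) = - 151 \left(578 \left(- \frac{1}{6}\right) + 36 \cdot 7\right) = - 151 \left(- \frac{289}{3} + 252\right) = \left(-151\right) \frac{467}{3} = - \frac{70517}{3}$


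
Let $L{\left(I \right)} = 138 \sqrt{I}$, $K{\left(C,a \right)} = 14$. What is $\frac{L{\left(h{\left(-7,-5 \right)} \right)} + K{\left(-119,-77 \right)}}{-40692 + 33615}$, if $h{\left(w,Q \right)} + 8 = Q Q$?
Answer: $- \frac{2}{1011} - \frac{46 \sqrt{17}}{2359} \approx -0.082378$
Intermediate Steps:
$h{\left(w,Q \right)} = -8 + Q^{2}$ ($h{\left(w,Q \right)} = -8 + Q Q = -8 + Q^{2}$)
$\frac{L{\left(h{\left(-7,-5 \right)} \right)} + K{\left(-119,-77 \right)}}{-40692 + 33615} = \frac{138 \sqrt{-8 + \left(-5\right)^{2}} + 14}{-40692 + 33615} = \frac{138 \sqrt{-8 + 25} + 14}{-7077} = \left(138 \sqrt{17} + 14\right) \left(- \frac{1}{7077}\right) = \left(14 + 138 \sqrt{17}\right) \left(- \frac{1}{7077}\right) = - \frac{2}{1011} - \frac{46 \sqrt{17}}{2359}$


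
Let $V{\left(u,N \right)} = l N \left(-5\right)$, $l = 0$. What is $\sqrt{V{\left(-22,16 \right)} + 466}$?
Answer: $\sqrt{466} \approx 21.587$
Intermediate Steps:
$V{\left(u,N \right)} = 0$ ($V{\left(u,N \right)} = 0 N \left(-5\right) = 0 \left(-5\right) = 0$)
$\sqrt{V{\left(-22,16 \right)} + 466} = \sqrt{0 + 466} = \sqrt{466}$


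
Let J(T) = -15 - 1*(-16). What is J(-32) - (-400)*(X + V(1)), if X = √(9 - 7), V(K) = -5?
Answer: -1999 + 400*√2 ≈ -1433.3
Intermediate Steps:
X = √2 ≈ 1.4142
J(T) = 1 (J(T) = -15 + 16 = 1)
J(-32) - (-400)*(X + V(1)) = 1 - (-400)*(√2 - 5) = 1 - (-400)*(-5 + √2) = 1 - 40*(50 - 10*√2) = 1 + (-2000 + 400*√2) = -1999 + 400*√2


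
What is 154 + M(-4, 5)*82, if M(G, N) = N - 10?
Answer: -256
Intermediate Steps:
M(G, N) = -10 + N
154 + M(-4, 5)*82 = 154 + (-10 + 5)*82 = 154 - 5*82 = 154 - 410 = -256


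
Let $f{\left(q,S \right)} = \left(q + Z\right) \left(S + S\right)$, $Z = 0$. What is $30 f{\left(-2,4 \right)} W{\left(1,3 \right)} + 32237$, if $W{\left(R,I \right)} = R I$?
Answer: $30797$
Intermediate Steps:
$f{\left(q,S \right)} = 2 S q$ ($f{\left(q,S \right)} = \left(q + 0\right) \left(S + S\right) = q 2 S = 2 S q$)
$W{\left(R,I \right)} = I R$
$30 f{\left(-2,4 \right)} W{\left(1,3 \right)} + 32237 = 30 \cdot 2 \cdot 4 \left(-2\right) 3 \cdot 1 + 32237 = 30 \left(-16\right) 3 + 32237 = \left(-480\right) 3 + 32237 = -1440 + 32237 = 30797$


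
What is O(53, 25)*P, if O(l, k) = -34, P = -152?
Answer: 5168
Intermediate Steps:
O(53, 25)*P = -34*(-152) = 5168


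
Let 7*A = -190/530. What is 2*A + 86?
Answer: 31868/371 ≈ 85.898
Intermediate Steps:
A = -19/371 (A = (-190/530)/7 = (-190*1/530)/7 = (1/7)*(-19/53) = -19/371 ≈ -0.051213)
2*A + 86 = 2*(-19/371) + 86 = -38/371 + 86 = 31868/371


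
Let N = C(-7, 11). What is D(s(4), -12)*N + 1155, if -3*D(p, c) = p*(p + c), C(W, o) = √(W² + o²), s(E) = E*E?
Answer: 1155 - 64*√170/3 ≈ 876.85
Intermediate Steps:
s(E) = E²
N = √170 (N = √((-7)² + 11²) = √(49 + 121) = √170 ≈ 13.038)
D(p, c) = -p*(c + p)/3 (D(p, c) = -p*(p + c)/3 = -p*(c + p)/3)
D(s(4), -12)*N + 1155 = (-⅓*4²*(-12 + 4²))*√170 + 1155 = (-⅓*16*(-12 + 16))*√170 + 1155 = (-⅓*16*4)*√170 + 1155 = -64*√170/3 + 1155 = 1155 - 64*√170/3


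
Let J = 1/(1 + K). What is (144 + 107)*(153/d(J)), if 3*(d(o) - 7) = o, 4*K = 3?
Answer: 806463/151 ≈ 5340.8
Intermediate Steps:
K = ¾ (K = (¼)*3 = ¾ ≈ 0.75000)
J = 4/7 (J = 1/(1 + ¾) = 1/(7/4) = 4/7 ≈ 0.57143)
d(o) = 7 + o/3
(144 + 107)*(153/d(J)) = (144 + 107)*(153/(7 + (⅓)*(4/7))) = 251*(153/(7 + 4/21)) = 251*(153/(151/21)) = 251*(153*(21/151)) = 251*(3213/151) = 806463/151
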